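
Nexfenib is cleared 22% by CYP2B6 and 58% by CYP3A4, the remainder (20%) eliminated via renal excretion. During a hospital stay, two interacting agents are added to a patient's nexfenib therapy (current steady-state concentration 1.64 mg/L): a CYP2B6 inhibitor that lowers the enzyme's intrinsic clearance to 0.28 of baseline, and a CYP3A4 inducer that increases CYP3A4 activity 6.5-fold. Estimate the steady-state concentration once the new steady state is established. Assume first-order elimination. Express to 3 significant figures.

0.407 mg/L

CYP2B6: 0.22 × 0.28 = 0.0616
CYP3A4: 0.58 × 6.5 = 3.77
Other: 0.2 (unchanged)
CL_new/CL_old = 0.0616 + 3.77 + 0.2 = 4.0316.
Dividing the baseline by the relative clearance: 1.64 / 4.0316 = 0.407 mg/L.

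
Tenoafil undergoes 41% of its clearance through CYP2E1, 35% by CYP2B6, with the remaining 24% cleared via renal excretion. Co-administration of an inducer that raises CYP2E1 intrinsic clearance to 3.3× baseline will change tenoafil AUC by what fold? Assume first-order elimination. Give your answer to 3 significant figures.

0.515

The CYP2E1 pathway (41% of clearance) rises to 3.3× activity: 0.41 × 3.3 = 1.353.
CYP2B6 (35%) and the residual 24% are unaffected.
New clearance relative to baseline: 1.353 + 0.35 + 0.24 = 1.943.
Since AUC ∝ 1/CL, the ratio is 1 / 1.943 = 0.515.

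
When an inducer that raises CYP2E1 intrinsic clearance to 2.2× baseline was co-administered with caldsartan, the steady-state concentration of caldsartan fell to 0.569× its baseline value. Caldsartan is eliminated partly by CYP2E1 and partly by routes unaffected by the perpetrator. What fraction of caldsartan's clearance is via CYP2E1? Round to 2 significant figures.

CL'/CL = 1 / 0.569 = 1.757
2.2·fm + (1 − fm) = 1.757
fm = (1.757 − 1) / (2.2 − 1) = 0.63

0.63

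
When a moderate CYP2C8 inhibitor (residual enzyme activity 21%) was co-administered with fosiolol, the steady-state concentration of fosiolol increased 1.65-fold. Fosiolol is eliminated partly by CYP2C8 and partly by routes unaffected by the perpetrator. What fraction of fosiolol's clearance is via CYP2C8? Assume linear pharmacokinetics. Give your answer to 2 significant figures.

CL'/CL = 1 / 1.65 = 0.6061
0.21·fm + (1 − fm) = 0.6061
fm = (0.6061 − 1) / (0.21 − 1) = 0.50

0.50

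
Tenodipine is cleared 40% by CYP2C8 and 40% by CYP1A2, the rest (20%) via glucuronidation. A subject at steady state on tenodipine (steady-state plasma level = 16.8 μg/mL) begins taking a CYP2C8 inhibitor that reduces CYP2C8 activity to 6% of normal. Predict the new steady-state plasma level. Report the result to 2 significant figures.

27 μg/mL

CYP2C8: 0.4 × 0.06 = 0.024
CYP1A2: 0.4 (unchanged)
Other: 0.2 (unchanged)
Relative clearance = 0.024 + 0.4 + 0.2 = 0.624.
Steady-state plasma level ∝ 1/CL, so new value = 16.8 / 0.624 = 27 μg/mL.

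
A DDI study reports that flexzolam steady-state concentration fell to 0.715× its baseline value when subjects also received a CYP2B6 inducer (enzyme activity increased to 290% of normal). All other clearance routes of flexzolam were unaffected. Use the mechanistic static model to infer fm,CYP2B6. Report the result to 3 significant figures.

Call the CYP2B6 fraction fm. After the interaction, CL_new/CL_old = fm × 2.9 + (1 − fm).
Steady-state concentration ratio = 1 / (new CL fraction), so new CL fraction = 1 / 0.715 = 1.399.
fm × 2.9 + 1 − fm = 1.399  ⇒  fm × (2.9 − 1) = 0.3986  ⇒  fm = 0.210.

0.210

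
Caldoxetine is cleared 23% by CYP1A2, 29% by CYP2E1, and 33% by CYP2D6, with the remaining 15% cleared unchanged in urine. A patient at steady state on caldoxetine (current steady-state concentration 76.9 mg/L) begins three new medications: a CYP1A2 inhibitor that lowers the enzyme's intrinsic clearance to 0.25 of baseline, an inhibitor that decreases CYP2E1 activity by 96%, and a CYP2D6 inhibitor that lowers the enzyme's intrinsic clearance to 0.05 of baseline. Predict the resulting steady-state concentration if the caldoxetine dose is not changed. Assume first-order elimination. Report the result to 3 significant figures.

The CYP1A2 pathway (23% of clearance) drops to 0.25× activity: 0.23 × 0.25 = 0.0575.
The CYP2E1 pathway (29% of clearance) drops to 0.04× activity: 0.29 × 0.04 = 0.0116.
The CYP2D6 pathway (33% of clearance) falls to 0.05× activity: 0.33 × 0.05 = 0.0165.
Non-CYP routes (15%) are unchanged.
CL_new/CL_old = 0.0575 + 0.0116 + 0.0165 + 0.15 = 0.2356.
Steady-state concentration ∝ 1/CL: new value = 76.9 / 0.2356 = 326 mg/L.

326 mg/L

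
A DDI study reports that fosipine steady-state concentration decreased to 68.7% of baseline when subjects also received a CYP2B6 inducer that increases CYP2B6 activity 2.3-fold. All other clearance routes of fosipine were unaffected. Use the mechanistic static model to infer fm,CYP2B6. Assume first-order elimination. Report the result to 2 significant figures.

Call the CYP2B6 fraction fm. After the interaction, CL_new/CL_old = fm × 2.3 + (1 − fm).
Steady-state concentration ratio = 1 / (new CL fraction), so new CL fraction = 1 / 0.687 = 1.456.
fm × 2.3 + 1 − fm = 1.456  ⇒  fm × (2.3 − 1) = 0.4556  ⇒  fm = 0.35.

0.35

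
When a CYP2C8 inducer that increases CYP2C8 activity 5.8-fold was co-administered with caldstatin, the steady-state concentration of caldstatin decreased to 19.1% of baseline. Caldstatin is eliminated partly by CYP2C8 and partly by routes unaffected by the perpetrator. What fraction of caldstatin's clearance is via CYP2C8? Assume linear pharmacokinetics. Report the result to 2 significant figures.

0.88

CL'/CL = 1 / 0.191 = 5.236
5.8·fm + (1 − fm) = 5.236
fm = (5.236 − 1) / (5.8 − 1) = 0.88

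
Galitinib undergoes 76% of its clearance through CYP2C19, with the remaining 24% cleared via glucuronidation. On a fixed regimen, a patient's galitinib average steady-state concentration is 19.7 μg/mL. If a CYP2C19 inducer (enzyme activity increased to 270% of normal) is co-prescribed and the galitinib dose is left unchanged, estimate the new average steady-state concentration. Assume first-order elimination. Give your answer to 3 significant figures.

The CYP2C19 pathway (76% of clearance) rises to 2.7× activity: 0.76 × 2.7 = 2.052.
The remaining 24% of clearance is unaffected.
Relative clearance = 2.052 + 0.24 = 2.292.
New average steady-state concentration = baseline ÷ relative clearance = 19.7 / 2.292 = 8.60 μg/mL.

8.60 μg/mL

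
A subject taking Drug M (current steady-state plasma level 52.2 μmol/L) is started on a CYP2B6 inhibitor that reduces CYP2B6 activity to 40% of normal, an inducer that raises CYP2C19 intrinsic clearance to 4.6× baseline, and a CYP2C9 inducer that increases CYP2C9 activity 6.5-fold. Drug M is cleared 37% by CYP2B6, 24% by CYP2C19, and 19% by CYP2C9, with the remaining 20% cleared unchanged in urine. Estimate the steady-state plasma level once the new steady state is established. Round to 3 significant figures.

CYP2B6: 0.37 × 0.4 = 0.148
CYP2C19: 0.24 × 4.6 = 1.104
CYP2C9: 0.19 × 6.5 = 1.235
Other: 0.2 (unchanged)
Relative clearance = 0.148 + 1.104 + 1.235 + 0.2 = 2.687.
Steady-state plasma level ∝ 1/CL: new value = 52.2 / 2.687 = 19.4 μmol/L.

19.4 μmol/L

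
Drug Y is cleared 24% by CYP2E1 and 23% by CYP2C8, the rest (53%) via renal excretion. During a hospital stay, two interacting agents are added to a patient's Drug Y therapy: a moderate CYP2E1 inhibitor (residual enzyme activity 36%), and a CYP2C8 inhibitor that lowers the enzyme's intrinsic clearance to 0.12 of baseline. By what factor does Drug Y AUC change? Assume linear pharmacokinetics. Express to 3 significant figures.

1.55

CYP2E1: 0.24 × 0.36 = 0.0864
CYP2C8: 0.23 × 0.12 = 0.0276
Other: 0.53 (unchanged)
Relative clearance = 0.0864 + 0.0276 + 0.53 = 0.644.
AUC ∝ 1/CL: fold-change = 1 / 0.644 = 1.55.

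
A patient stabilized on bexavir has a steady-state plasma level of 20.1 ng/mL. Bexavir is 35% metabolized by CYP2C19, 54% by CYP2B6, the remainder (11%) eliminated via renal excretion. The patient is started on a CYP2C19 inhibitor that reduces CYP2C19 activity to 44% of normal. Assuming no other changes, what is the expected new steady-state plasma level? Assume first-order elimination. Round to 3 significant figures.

25.0 ng/mL

CYP2C19: 0.35 × 0.44 = 0.154
CYP2B6: 0.54 (unchanged)
Other: 0.11 (unchanged)
New clearance relative to baseline: 0.154 + 0.54 + 0.11 = 0.804.
Steady-state plasma level ∝ 1/CL, so new value = 20.1 / 0.804 = 25.0 ng/mL.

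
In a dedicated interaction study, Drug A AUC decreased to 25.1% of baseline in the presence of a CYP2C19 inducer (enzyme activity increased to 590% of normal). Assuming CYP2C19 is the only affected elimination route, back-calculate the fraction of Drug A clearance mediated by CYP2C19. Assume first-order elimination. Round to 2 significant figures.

0.61

Let x = fm,CYP2C19. Because AUC ∝ 1/CL, relative clearance rose to 1/0.251 = 3.984.
Only the CYP2C19 route changed, so 3.984 = x·5.9 + (1 − x), giving x = 0.61.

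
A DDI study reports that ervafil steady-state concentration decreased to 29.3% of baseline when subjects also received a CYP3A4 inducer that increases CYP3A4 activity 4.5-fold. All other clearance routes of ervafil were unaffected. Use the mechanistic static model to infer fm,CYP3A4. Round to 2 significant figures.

0.69

CL'/CL = 1 / 0.293 = 3.413
4.5·fm + (1 − fm) = 3.413
fm = (3.413 − 1) / (4.5 − 1) = 0.69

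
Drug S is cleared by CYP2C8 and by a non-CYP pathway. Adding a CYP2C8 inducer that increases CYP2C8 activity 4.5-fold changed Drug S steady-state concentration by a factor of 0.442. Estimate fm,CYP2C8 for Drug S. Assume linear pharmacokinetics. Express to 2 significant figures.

0.36

Write x for the fraction cleared via CYP2C8. The observed steady-state concentration change means clearance rose to 1/0.442 = 2.262 of baseline.
Only the CYP2C8 route changed, so 2.262 = x·4.5 + (1 − x), giving x = 0.36.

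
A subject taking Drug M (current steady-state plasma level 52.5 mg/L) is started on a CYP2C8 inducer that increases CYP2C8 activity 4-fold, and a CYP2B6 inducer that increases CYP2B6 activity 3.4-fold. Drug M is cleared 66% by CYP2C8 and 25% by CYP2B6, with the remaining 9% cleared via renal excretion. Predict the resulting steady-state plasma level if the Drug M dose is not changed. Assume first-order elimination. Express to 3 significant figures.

14.7 mg/L

CYP2C8: 0.66 × 4 = 2.64
CYP2B6: 0.25 × 3.4 = 0.85
Other: 0.09 (unchanged)
New clearance relative to baseline: 2.64 + 0.85 + 0.09 = 3.58.
Steady-state plasma level ∝ 1/CL: new value = 52.5 / 3.58 = 14.7 mg/L.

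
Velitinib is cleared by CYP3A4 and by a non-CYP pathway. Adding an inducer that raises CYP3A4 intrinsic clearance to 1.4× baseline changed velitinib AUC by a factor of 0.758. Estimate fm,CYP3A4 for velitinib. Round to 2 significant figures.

CL'/CL = 1 / 0.758 = 1.319
1.4·fm + (1 − fm) = 1.319
fm = (1.319 − 1) / (1.4 − 1) = 0.80

0.80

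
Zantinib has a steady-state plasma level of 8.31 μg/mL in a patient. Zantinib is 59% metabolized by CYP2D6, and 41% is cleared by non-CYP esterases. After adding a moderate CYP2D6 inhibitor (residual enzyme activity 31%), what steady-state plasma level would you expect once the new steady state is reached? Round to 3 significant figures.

The CYP2D6 pathway (59% of clearance) is reduced to 0.31× activity: 0.59 × 0.31 = 0.1829.
Non-CYP routes (41%) are unchanged.
New clearance relative to baseline: 0.1829 + 0.41 = 0.5929.
New steady-state plasma level = baseline ÷ relative clearance = 8.31 / 0.5929 = 14.0 μg/mL.

14.0 μg/mL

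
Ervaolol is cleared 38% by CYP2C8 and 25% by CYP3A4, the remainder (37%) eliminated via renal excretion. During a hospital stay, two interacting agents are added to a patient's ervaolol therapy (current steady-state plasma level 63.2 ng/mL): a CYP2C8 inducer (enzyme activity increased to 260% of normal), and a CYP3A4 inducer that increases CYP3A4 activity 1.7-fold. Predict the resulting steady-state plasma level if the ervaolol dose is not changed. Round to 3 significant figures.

The CYP2C8 pathway (38% of clearance) increases to 2.6× activity: 0.38 × 2.6 = 0.988.
The CYP3A4 pathway (25% of clearance) rises to 1.7× activity: 0.25 × 1.7 = 0.425.
Non-CYP routes (37%) are unchanged.
Relative clearance = 0.988 + 0.425 + 0.37 = 1.783.
Dividing the baseline by the relative clearance: 63.2 / 1.783 = 35.4 ng/mL.

35.4 ng/mL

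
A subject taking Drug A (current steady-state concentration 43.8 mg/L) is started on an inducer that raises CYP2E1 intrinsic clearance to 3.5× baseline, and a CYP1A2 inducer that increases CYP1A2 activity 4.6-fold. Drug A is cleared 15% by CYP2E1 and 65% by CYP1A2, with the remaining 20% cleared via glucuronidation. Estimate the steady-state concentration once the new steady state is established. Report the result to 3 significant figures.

11.8 mg/L

CYP2E1: 0.15 × 3.5 = 0.525
CYP1A2: 0.65 × 4.6 = 2.99
Other: 0.2 (unchanged)
Relative clearance = 0.525 + 2.99 + 0.2 = 3.715.
New steady-state concentration = 43.8 / 3.715 = 11.8 mg/L (concentration scales inversely with clearance).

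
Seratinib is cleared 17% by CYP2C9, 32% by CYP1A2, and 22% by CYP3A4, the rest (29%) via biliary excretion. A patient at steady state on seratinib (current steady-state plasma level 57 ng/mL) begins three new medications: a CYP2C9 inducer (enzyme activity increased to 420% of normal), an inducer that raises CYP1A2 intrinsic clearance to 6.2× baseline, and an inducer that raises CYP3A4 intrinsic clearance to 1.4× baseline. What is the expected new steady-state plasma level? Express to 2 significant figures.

The CYP2C9 pathway (17% of clearance) is boosted to 4.2× activity: 0.17 × 4.2 = 0.714.
The CYP1A2 pathway (32% of clearance) increases to 6.2× activity: 0.32 × 6.2 = 1.984.
The CYP3A4 pathway (22% of clearance) increases to 1.4× activity: 0.22 × 1.4 = 0.308.
The remaining 29% of clearance is unaffected.
Relative clearance = 0.714 + 1.984 + 0.308 + 0.29 = 3.296.
New steady-state plasma level = 57 / 3.296 = 17 ng/mL (concentration scales inversely with clearance).

17 ng/mL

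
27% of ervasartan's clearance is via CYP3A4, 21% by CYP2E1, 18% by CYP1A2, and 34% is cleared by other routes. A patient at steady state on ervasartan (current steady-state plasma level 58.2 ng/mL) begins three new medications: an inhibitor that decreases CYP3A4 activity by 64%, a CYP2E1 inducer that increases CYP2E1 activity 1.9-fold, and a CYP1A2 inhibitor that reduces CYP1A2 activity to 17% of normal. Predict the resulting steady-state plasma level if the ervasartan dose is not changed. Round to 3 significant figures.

The CYP3A4 pathway (27% of clearance) is reduced to 0.36× activity: 0.27 × 0.36 = 0.0972.
The CYP2E1 pathway (21% of clearance) increases to 1.9× activity: 0.21 × 1.9 = 0.399.
The CYP1A2 pathway (18% of clearance) drops to 0.17× activity: 0.18 × 0.17 = 0.0306.
Non-CYP routes (34%) are unchanged.
New clearance relative to baseline: 0.0972 + 0.399 + 0.0306 + 0.34 = 0.8668.
Dividing the baseline by the relative clearance: 58.2 / 0.8668 = 67.1 ng/mL.

67.1 ng/mL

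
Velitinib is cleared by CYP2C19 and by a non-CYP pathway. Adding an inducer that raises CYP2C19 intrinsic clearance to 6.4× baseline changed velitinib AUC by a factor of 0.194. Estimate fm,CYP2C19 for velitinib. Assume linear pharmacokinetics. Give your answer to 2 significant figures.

Write x for the fraction cleared via CYP2C19. The observed AUC change means clearance rose to 1/0.194 = 5.155 of baseline.
Only the CYP2C19 route changed, so 5.155 = x·6.4 + (1 − x), giving x = 0.77.

0.77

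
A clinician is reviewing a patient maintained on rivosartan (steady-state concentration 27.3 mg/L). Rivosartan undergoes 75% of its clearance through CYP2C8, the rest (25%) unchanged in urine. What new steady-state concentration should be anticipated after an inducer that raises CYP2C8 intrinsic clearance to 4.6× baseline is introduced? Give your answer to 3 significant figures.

CYP2C8: 0.75 × 4.6 = 3.45
Other: 0.25 (unchanged)
New clearance relative to baseline: 3.45 + 0.25 = 3.7.
New steady-state concentration = baseline ÷ relative clearance = 27.3 / 3.7 = 7.38 mg/L.

7.38 mg/L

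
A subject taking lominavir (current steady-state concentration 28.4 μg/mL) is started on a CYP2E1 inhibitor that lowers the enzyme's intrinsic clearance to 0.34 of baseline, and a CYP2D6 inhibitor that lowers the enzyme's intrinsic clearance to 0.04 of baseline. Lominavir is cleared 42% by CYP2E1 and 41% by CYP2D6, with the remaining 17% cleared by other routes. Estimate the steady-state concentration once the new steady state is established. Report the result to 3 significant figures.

86.3 μg/mL

The CYP2E1 pathway (42% of clearance) drops to 0.34× activity: 0.42 × 0.34 = 0.1428.
The CYP2D6 pathway (41% of clearance) is reduced to 0.04× activity: 0.41 × 0.04 = 0.0164.
The remaining 17% of clearance is unaffected.
CL_new/CL_old = 0.1428 + 0.0164 + 0.17 = 0.3292.
New steady-state concentration = 28.4 / 0.3292 = 86.3 μg/mL (concentration scales inversely with clearance).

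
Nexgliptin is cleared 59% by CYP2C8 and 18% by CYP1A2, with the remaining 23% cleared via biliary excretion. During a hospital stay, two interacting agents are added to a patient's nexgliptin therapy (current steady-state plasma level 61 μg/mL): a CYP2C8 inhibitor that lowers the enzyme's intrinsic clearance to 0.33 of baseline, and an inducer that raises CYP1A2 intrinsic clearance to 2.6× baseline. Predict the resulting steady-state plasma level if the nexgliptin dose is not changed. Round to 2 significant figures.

68 μg/mL

The CYP2C8 pathway (59% of clearance) falls to 0.33× activity: 0.59 × 0.33 = 0.1947.
The CYP1A2 pathway (18% of clearance) increases to 2.6× activity: 0.18 × 2.6 = 0.468.
The remaining 23% of clearance is unaffected.
Relative clearance = 0.1947 + 0.468 + 0.23 = 0.8927.
New steady-state plasma level = 61 / 0.8927 = 68 μg/mL (concentration scales inversely with clearance).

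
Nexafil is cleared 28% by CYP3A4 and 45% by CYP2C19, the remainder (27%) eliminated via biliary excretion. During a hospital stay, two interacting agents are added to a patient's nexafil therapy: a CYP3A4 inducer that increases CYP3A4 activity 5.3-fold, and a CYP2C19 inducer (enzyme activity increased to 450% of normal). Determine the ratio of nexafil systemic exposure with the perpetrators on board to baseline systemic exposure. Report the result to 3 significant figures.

The CYP3A4 pathway (28% of clearance) rises to 5.3× activity: 0.28 × 5.3 = 1.484.
The CYP2C19 pathway (45% of clearance) rises to 4.5× activity: 0.45 × 4.5 = 2.025.
The remaining 27% of clearance is unaffected.
Relative clearance = 1.484 + 2.025 + 0.27 = 3.779.
Net systemic exposure ratio = 1 / 3.779 = 0.265.

0.265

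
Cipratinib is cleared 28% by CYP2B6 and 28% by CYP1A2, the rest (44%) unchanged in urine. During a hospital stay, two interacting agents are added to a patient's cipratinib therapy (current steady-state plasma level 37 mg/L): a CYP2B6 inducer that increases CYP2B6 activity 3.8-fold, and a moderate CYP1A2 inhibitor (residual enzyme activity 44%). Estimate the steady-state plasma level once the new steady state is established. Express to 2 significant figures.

23 mg/L

The CYP2B6 pathway (28% of clearance) is boosted to 3.8× activity: 0.28 × 3.8 = 1.064.
The CYP1A2 pathway (28% of clearance) falls to 0.44× activity: 0.28 × 0.44 = 0.1232.
Non-CYP routes (44%) are unchanged.
New clearance relative to baseline: 1.064 + 0.1232 + 0.44 = 1.6272.
New steady-state plasma level = 37 / 1.6272 = 23 mg/L (concentration scales inversely with clearance).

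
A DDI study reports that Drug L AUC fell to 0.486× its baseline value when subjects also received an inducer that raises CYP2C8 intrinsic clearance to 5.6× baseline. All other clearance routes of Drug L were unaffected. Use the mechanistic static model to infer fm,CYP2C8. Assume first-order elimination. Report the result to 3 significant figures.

CL'/CL = 1 / 0.486 = 2.058
5.6·fm + (1 − fm) = 2.058
fm = (2.058 − 1) / (5.6 − 1) = 0.230

0.230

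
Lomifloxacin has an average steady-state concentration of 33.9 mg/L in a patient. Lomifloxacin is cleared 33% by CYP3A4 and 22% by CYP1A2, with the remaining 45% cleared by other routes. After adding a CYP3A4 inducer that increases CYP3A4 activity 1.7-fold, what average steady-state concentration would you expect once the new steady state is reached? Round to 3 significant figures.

The CYP3A4 pathway (33% of clearance) increases to 1.7× activity: 0.33 × 1.7 = 0.561.
CYP1A2 (22%) and the residual 45% are unaffected.
CL_new/CL_old = 0.561 + 0.22 + 0.45 = 1.231.
With dosing unchanged, average steady-state concentration scales as 1/CL: 33.9 / 1.231 = 27.5 mg/L.

27.5 mg/L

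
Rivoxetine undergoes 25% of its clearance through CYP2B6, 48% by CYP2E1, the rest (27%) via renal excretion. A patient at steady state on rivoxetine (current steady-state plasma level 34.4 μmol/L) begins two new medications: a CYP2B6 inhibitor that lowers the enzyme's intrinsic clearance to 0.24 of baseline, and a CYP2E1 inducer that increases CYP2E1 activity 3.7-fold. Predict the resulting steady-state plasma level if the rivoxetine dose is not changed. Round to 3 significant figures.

16.3 μmol/L

CYP2B6: 0.25 × 0.24 = 0.06
CYP2E1: 0.48 × 3.7 = 1.776
Other: 0.27 (unchanged)
CL_new/CL_old = 0.06 + 1.776 + 0.27 = 2.106.
New steady-state plasma level = 34.4 / 2.106 = 16.3 μmol/L (concentration scales inversely with clearance).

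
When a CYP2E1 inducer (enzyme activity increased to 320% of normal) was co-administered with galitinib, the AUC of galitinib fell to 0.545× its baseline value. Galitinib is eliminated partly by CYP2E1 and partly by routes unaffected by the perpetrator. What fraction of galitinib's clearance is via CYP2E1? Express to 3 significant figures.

Write x for the fraction cleared via CYP2E1. The observed AUC change means clearance rose to 1/0.545 = 1.835 of baseline.
Only the CYP2E1 route changed, so 1.835 = x·3.2 + (1 − x), giving x = 0.379.

0.379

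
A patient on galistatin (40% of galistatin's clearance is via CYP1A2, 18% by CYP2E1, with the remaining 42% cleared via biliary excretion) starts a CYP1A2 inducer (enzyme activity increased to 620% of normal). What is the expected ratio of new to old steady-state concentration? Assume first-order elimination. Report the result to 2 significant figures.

CYP1A2: 0.4 × 6.2 = 2.48
CYP2E1: 0.18 (unchanged)
Other: 0.42 (unchanged)
Relative clearance = 2.48 + 0.18 + 0.42 = 3.08.
Steady-state concentration ratio = CL_old/CL_new = 1 / 3.08 = 0.32.

0.32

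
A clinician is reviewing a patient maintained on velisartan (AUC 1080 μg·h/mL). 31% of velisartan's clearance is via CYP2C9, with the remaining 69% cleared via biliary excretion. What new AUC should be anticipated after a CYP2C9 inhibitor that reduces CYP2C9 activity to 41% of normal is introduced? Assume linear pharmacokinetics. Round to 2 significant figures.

1.3 × 10³ μg·h/mL

The CYP2C9 pathway (31% of clearance) drops to 0.41× activity: 0.31 × 0.41 = 0.1271.
Non-CYP routes (69%) are unchanged.
Relative clearance = 0.1271 + 0.69 = 0.8171.
AUC ∝ 1/CL, so new value = 1080 / 0.8171 = 1.3 × 10³ μg·h/mL.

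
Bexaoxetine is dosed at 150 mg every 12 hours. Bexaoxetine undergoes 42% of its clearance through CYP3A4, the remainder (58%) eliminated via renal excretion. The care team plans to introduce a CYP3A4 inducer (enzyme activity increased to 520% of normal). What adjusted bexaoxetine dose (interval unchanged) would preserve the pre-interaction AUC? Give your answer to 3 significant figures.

415 mg

The CYP3A4 pathway (42% of clearance) increases to 5.2× activity: 0.42 × 5.2 = 2.184.
Non-CYP routes (58%) are unchanged.
New clearance relative to baseline: 2.184 + 0.58 = 2.764.
Exposure is unchanged when dose changes in proportion to clearance. New dose = 150 mg × 2.764 = 415 mg.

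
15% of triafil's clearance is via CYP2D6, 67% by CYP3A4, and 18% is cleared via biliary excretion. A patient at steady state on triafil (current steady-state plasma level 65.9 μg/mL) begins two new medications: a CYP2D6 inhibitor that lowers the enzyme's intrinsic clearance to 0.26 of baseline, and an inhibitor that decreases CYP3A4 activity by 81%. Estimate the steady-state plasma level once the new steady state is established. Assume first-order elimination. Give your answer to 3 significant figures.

190 μg/mL

The CYP2D6 pathway (15% of clearance) drops to 0.26× activity: 0.15 × 0.26 = 0.039.
The CYP3A4 pathway (67% of clearance) drops to 0.19× activity: 0.67 × 0.19 = 0.1273.
Non-CYP routes (18%) are unchanged.
New clearance relative to baseline: 0.039 + 0.1273 + 0.18 = 0.3463.
Dividing the baseline by the relative clearance: 65.9 / 0.3463 = 190 μg/mL.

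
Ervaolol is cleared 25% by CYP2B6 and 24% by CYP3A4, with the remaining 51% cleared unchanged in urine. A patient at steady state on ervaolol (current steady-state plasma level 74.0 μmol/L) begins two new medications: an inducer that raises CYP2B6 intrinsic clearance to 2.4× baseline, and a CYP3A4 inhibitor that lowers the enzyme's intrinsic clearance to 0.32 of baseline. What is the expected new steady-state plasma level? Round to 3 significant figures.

62.4 μmol/L

The CYP2B6 pathway (25% of clearance) increases to 2.4× activity: 0.25 × 2.4 = 0.6.
The CYP3A4 pathway (24% of clearance) drops to 0.32× activity: 0.24 × 0.32 = 0.0768.
The remaining 51% of clearance is unaffected.
Relative clearance = 0.6 + 0.0768 + 0.51 = 1.1868.
Steady-state plasma level ∝ 1/CL: new value = 74.0 / 1.1868 = 62.4 μmol/L.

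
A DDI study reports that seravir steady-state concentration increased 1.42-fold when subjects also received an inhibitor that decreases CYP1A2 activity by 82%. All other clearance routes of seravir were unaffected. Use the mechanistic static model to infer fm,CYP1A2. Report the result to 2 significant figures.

Let fm be the CYP1A2 fraction. New clearance relative to baseline = fm × 0.18 + (1 − fm).
Steady-state concentration ratio = 1 / (new CL fraction), so new CL fraction = 1 / 1.42 = 0.7042.
fm × 0.18 + 1 − fm = 0.7042  ⇒  fm × (0.18 − 1) = −0.2958  ⇒  fm = 0.36.

0.36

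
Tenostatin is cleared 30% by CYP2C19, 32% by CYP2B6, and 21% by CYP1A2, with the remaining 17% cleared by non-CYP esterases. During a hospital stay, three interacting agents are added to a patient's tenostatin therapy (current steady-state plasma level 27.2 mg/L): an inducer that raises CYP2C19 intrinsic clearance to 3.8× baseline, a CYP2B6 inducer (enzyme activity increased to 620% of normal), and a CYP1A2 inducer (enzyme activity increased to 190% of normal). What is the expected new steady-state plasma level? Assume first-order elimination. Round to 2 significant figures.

The CYP2C19 pathway (30% of clearance) rises to 3.8× activity: 0.3 × 3.8 = 1.14.
The CYP2B6 pathway (32% of clearance) rises to 6.2× activity: 0.32 × 6.2 = 1.984.
The CYP1A2 pathway (21% of clearance) is boosted to 1.9× activity: 0.21 × 1.9 = 0.399.
Non-CYP routes (17%) are unchanged.
Relative clearance = 1.14 + 1.984 + 0.399 + 0.17 = 3.693.
New steady-state plasma level = 27.2 / 3.693 = 7.4 mg/L (concentration scales inversely with clearance).

7.4 mg/L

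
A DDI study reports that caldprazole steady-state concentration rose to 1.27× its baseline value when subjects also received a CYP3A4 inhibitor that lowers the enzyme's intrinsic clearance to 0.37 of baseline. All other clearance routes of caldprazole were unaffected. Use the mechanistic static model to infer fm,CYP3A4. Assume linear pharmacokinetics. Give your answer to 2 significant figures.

0.34

CL'/CL = 1 / 1.27 = 0.7874
0.37·fm + (1 − fm) = 0.7874
fm = (0.7874 − 1) / (0.37 − 1) = 0.34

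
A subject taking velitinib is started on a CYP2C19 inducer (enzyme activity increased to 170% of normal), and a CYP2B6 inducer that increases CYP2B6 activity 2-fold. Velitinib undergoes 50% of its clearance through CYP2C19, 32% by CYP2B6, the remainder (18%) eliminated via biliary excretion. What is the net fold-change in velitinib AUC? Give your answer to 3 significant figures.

0.599

The CYP2C19 pathway (50% of clearance) rises to 1.7× activity: 0.5 × 1.7 = 0.85.
The CYP2B6 pathway (32% of clearance) increases to 2× activity: 0.32 × 2 = 0.64.
The remaining 18% of clearance is unaffected.
Relative clearance = 0.85 + 0.64 + 0.18 = 1.67.
AUC ∝ 1/CL: fold-change = 1 / 1.67 = 0.599.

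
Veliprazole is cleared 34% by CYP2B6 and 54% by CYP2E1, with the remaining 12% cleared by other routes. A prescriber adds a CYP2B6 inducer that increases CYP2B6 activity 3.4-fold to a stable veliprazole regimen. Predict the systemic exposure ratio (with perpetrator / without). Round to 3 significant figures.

The CYP2B6 pathway (34% of clearance) rises to 3.4× activity: 0.34 × 3.4 = 1.156.
CYP2E1 (54%) and the residual 12% are unaffected.
CL_new/CL_old = 1.156 + 0.54 + 0.12 = 1.816.
Since systemic exposure ∝ 1/CL, the ratio is 1 / 1.816 = 0.551.

0.551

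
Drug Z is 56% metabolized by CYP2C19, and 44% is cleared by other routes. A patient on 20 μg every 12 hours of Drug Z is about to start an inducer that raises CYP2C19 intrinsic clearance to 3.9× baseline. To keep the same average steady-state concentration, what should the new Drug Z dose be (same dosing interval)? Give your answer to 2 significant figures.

CYP2C19: 0.56 × 3.9 = 2.184
Other: 0.44 (unchanged)
CL_new/CL_old = 2.184 + 0.44 = 2.624.
Exposure is unchanged when dose changes in proportion to clearance. New dose = 20 μg × 2.624 = 52 μg.

52 μg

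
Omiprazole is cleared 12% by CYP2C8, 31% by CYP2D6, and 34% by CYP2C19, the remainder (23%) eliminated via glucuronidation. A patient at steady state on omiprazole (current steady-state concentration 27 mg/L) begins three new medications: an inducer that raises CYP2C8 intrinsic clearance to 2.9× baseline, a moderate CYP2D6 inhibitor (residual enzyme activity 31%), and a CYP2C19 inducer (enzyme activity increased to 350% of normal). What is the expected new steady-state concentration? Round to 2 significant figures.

14 mg/L

The CYP2C8 pathway (12% of clearance) increases to 2.9× activity: 0.12 × 2.9 = 0.348.
The CYP2D6 pathway (31% of clearance) falls to 0.31× activity: 0.31 × 0.31 = 0.0961.
The CYP2C19 pathway (34% of clearance) increases to 3.5× activity: 0.34 × 3.5 = 1.19.
Non-CYP routes (23%) are unchanged.
New clearance relative to baseline: 0.348 + 0.0961 + 1.19 + 0.23 = 1.8641.
New steady-state concentration = 27 / 1.8641 = 14 mg/L (concentration scales inversely with clearance).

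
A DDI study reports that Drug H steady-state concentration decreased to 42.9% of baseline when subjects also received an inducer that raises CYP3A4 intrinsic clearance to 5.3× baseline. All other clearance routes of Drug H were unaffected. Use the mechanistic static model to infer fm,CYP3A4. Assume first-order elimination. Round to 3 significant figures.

0.310

Let x = fm,CYP3A4. Because steady-state concentration ∝ 1/CL, relative clearance rose to 1/0.429 = 2.331.
Only the CYP3A4 route changed, so 2.331 = x·5.3 + (1 − x), giving x = 0.310.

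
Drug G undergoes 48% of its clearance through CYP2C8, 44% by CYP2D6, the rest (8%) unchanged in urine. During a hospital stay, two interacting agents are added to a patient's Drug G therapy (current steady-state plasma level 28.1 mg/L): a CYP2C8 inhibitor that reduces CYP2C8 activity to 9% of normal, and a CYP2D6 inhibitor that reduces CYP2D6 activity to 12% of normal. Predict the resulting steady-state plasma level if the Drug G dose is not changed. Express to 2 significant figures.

1.6 × 10² mg/L

The CYP2C8 pathway (48% of clearance) drops to 0.09× activity: 0.48 × 0.09 = 0.0432.
The CYP2D6 pathway (44% of clearance) falls to 0.12× activity: 0.44 × 0.12 = 0.0528.
Non-CYP routes (8%) are unchanged.
Relative clearance = 0.0432 + 0.0528 + 0.08 = 0.176.
Dividing the baseline by the relative clearance: 28.1 / 0.176 = 1.6 × 10² mg/L.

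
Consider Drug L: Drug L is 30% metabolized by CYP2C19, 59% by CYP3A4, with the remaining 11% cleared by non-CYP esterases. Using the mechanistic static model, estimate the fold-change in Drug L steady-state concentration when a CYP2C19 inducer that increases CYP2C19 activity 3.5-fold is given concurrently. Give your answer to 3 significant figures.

0.571

CYP2C19: 0.3 × 3.5 = 1.05
CYP3A4: 0.59 (unchanged)
Other: 0.11 (unchanged)
Relative clearance = 1.05 + 0.59 + 0.11 = 1.75.
Steady-state concentration is inversely proportional to clearance, so the fold-change is 1 / 1.75 = 0.571.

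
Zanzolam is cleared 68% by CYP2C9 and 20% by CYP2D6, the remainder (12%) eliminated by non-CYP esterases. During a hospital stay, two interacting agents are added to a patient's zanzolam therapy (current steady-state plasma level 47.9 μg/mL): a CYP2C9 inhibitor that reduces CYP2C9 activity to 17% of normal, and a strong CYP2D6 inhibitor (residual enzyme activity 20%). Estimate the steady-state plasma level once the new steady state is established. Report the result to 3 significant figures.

The CYP2C9 pathway (68% of clearance) is reduced to 0.17× activity: 0.68 × 0.17 = 0.1156.
The CYP2D6 pathway (20% of clearance) falls to 0.2× activity: 0.2 × 0.2 = 0.04.
The remaining 12% of clearance is unaffected.
Relative clearance = 0.1156 + 0.04 + 0.12 = 0.2756.
Dividing the baseline by the relative clearance: 47.9 / 0.2756 = 174 μg/mL.

174 μg/mL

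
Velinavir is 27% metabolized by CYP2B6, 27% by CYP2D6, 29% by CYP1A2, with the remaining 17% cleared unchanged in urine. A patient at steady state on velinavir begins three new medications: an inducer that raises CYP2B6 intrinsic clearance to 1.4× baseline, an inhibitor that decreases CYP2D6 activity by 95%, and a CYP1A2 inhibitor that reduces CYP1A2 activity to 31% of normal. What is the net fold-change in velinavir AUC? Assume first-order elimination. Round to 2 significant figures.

1.5

The CYP2B6 pathway (27% of clearance) rises to 1.4× activity: 0.27 × 1.4 = 0.378.
The CYP2D6 pathway (27% of clearance) is reduced to 0.05× activity: 0.27 × 0.05 = 0.0135.
The CYP1A2 pathway (29% of clearance) drops to 0.31× activity: 0.29 × 0.31 = 0.0899.
The remaining 17% of clearance is unaffected.
CL_new/CL_old = 0.378 + 0.0135 + 0.0899 + 0.17 = 0.6514.
Net AUC ratio = 1 / 0.6514 = 1.5.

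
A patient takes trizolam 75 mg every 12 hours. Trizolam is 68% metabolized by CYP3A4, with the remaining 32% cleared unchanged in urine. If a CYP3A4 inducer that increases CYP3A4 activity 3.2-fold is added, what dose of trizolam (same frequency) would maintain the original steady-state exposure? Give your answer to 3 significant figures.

The CYP3A4 pathway (68% of clearance) rises to 3.2× activity: 0.68 × 3.2 = 2.176.
The remaining 32% of clearance is unaffected.
CL_new/CL_old = 2.176 + 0.32 = 2.496.
Css,avg = (dose rate)/CL, so holding Css fixed requires dose ∝ CL: 75 × 2.496 = 187 mg.

187 mg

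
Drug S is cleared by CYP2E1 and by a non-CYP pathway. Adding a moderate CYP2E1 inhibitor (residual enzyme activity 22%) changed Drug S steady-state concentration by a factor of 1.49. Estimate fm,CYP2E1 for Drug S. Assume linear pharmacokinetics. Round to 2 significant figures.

0.42

Let fm be the CYP2E1 fraction. New clearance relative to baseline = fm × 0.22 + (1 − fm).
Steady-state concentration ratio = 1 / (new CL fraction), so new CL fraction = 1 / 1.49 = 0.6711.
fm × 0.22 + 1 − fm = 0.6711  ⇒  fm × (0.22 − 1) = −0.3289  ⇒  fm = 0.42.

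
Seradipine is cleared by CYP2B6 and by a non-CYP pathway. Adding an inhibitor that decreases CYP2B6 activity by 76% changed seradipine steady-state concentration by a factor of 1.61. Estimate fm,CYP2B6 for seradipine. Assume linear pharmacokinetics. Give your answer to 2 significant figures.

Call the CYP2B6 fraction fm. After the interaction, CL_new/CL_old = fm × 0.24 + (1 − fm).
Steady-state concentration ratio = 1 / (new CL fraction), so new CL fraction = 1 / 1.61 = 0.6211.
fm × 0.24 + 1 − fm = 0.6211  ⇒  fm × (0.24 − 1) = −0.3789  ⇒  fm = 0.50.

0.50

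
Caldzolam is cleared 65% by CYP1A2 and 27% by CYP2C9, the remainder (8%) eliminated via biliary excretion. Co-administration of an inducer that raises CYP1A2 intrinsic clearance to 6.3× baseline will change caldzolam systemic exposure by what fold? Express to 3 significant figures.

The CYP1A2 pathway (65% of clearance) is boosted to 6.3× activity: 0.65 × 6.3 = 4.095.
CYP2C9 (27%) and the residual 8% are unaffected.
CL_new/CL_old = 4.095 + 0.27 + 0.08 = 4.445.
Systemic exposure is inversely proportional to clearance, so the fold-change is 1 / 4.445 = 0.225.

0.225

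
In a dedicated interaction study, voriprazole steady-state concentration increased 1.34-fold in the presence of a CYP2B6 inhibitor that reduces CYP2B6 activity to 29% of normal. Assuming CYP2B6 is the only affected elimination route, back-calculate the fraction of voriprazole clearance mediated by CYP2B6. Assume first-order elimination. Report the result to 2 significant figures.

CL'/CL = 1 / 1.34 = 0.7463
0.29·fm + (1 − fm) = 0.7463
fm = (0.7463 − 1) / (0.29 − 1) = 0.36

0.36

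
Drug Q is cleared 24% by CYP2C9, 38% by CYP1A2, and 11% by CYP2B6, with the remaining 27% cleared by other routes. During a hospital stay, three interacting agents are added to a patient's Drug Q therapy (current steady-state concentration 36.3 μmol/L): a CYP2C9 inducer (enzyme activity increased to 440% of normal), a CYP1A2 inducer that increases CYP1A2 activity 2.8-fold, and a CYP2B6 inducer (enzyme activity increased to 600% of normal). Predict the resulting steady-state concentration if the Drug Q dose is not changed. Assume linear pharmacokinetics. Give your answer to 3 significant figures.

The CYP2C9 pathway (24% of clearance) increases to 4.4× activity: 0.24 × 4.4 = 1.056.
The CYP1A2 pathway (38% of clearance) increases to 2.8× activity: 0.38 × 2.8 = 1.064.
The CYP2B6 pathway (11% of clearance) increases to 6× activity: 0.11 × 6 = 0.66.
The remaining 27% of clearance is unaffected.
New clearance relative to baseline: 1.056 + 1.064 + 0.66 + 0.27 = 3.05.
New steady-state concentration = 36.3 / 3.05 = 11.9 μmol/L (concentration scales inversely with clearance).

11.9 μmol/L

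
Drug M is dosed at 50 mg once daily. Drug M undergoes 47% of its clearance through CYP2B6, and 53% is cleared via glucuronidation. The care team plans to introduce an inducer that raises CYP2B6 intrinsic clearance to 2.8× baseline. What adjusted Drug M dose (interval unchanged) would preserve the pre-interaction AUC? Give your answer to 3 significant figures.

The CYP2B6 pathway (47% of clearance) increases to 2.8× activity: 0.47 × 2.8 = 1.316.
The remaining 53% of clearance is unaffected.
New clearance relative to baseline: 1.316 + 0.53 = 1.846.
To maintain the same steady-state level, dose must scale with clearance: new dose = 50 × 1.846 = 92.3 mg.

92.3 mg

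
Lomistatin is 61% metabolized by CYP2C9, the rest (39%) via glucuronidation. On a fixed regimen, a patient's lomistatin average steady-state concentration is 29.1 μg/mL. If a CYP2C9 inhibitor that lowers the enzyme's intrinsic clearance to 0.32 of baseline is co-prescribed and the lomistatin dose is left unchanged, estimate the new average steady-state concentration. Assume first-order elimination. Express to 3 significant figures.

49.7 μg/mL

The CYP2C9 pathway (61% of clearance) falls to 0.32× activity: 0.61 × 0.32 = 0.1952.
The remaining 39% of clearance is unaffected.
Relative clearance = 0.1952 + 0.39 = 0.5852.
New average steady-state concentration = baseline ÷ relative clearance = 29.1 / 0.5852 = 49.7 μg/mL.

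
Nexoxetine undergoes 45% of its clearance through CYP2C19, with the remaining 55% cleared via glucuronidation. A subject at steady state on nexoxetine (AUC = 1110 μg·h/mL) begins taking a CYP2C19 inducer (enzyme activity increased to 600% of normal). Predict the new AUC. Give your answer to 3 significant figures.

CYP2C19: 0.45 × 6 = 2.7
Other: 0.55 (unchanged)
New clearance relative to baseline: 2.7 + 0.55 = 3.25.
With dosing unchanged, AUC scales as 1/CL: 1110 / 3.25 = 342 μg·h/mL.

342 μg·h/mL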